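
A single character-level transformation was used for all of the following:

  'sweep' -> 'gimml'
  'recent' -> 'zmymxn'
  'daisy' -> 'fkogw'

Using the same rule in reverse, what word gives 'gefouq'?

sodium

This is an affine cipher: with a=0,…,z=25, each position x becomes (7x+10) mod 26.
Decoding gefouq: g(6)→15·(6−10)≡18=s; e(4)→15·(4−10)≡14=o; f(5)→15·(5−10)≡3=d; o(14)→15·(14−10)≡8=i; u(20)→15·(20−10)≡20=u; q(16)→15·(16−10)≡12=m (all mod 26).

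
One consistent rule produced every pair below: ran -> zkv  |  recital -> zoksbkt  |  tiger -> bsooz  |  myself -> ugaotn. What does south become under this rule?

ayebp

The shift depends on letter class: consonant r→z is +8, but vowel a→k is +10. Vowels shift forward by 10 and consonants shift forward by 8.
Applying it to south: s(cons)+8=a, o(vowel)+10=y, u(vowel)+10=e, t(cons)+8=b, h(cons)+8=p.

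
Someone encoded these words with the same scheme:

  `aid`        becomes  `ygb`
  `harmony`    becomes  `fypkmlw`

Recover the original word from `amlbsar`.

It's a constant shift of +24 (ROT24).
Decoding amlbsar: a−24=c, m−24=o, l−24=n, b−24=d, s−24=u, a−24=c, r−24=t.

conduct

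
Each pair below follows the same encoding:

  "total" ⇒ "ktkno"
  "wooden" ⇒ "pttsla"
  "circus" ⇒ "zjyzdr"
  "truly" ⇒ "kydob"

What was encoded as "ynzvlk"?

t(19)→k(10) and o(14)→t(19) fit y≡19x+13 (mod 26); the inverse of 19 mod 26 is 11. Each letter's alphabet position (a=0..z=25) is mapped through 19·x+13 mod 26 — an affine cipher.
Decoding ynzvlk: y(24)→11·(24−13)≡17=r; n(13)→11·(13−13)≡0=a; z(25)→11·(25−13)≡2=c; v(21)→11·(21−13)≡10=k; l(11)→11·(11−13)≡4=e; k(10)→11·(10−13)≡19=t (all mod 26).

racket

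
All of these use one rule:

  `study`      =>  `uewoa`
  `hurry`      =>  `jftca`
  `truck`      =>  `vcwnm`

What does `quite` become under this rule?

The shifts repeat in a cycle of length 2: positions 0,1,… shift by +2, +11, then the pattern repeats.
For quite: q+2=s, u+11=f, i+2=k, t+11=e, e+2=g.

sfkeg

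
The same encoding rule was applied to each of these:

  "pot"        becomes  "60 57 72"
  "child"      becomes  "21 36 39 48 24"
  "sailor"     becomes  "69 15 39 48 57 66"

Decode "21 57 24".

The formula is n = 3×(alphabet index, a=1) + 12.
Decoding 21 57 24: 21→(21−12)÷3=3=c, 57→(57−12)÷3=15=o, 24→(24−12)÷3=4=d.

cod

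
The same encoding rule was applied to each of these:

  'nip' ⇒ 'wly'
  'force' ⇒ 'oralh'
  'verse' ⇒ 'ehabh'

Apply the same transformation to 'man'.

vdw

The shift depends on letter class: consonant n→w is +9, but vowel i→l is +3. Vowels shift forward by 3 and consonants shift forward by 9.
On man: m(cons)+9=v, a(vowel)+3=d, n(cons)+9=w.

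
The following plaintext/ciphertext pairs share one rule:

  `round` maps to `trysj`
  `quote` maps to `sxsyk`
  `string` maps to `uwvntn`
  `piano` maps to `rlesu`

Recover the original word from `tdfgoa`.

The shift increases by 1 at each position, starting from +2: 2, 3, 4, ….
Undoing it on tdfgoa: t−2=r, d−3=a, f−4=b, g−5=b, o−6=i, a−7=t.

rabbit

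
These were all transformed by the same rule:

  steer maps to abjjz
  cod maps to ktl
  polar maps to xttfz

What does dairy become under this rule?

The shift depends on letter class: consonant s→a is +8, but vowel e→j is +5. The rule splits by letter class: vowels +5, consonants +8.
For dairy: d(cons)+8=l, a(vowel)+5=f, i(vowel)+5=n, r(cons)+8=z, y(cons)+8=g.

lfnzg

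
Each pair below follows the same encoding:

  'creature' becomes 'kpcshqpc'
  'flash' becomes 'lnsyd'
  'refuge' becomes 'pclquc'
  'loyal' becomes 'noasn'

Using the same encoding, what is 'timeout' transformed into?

hmwcoqh

c(2)→k(10) and r(17)→p(15) fit y≡9x+18 (mod 26); the inverse of 9 mod 26 is 3. Treating letters as 0–25, the rule is x ↦ 9x + 18 (mod 26).
On timeout: t(19)→9·19+18≡7=h; i(8)→9·8+18≡12=m; m(12)→9·12+18≡22=w; e(4)→9·4+18≡2=c; o(14)→9·14+18≡14=o; u(20)→9·20+18≡16=q; t(19)→9·19+18≡7=h (all mod 26).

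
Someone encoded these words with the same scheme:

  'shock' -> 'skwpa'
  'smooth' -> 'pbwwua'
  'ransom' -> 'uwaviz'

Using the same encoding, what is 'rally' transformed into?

The word is reversed, then every letter is shifted forward by 8.
Applying it to rally: reverse → yllar; then shift: y+8=g, l+8=t, l+8=t, a+8=i, r+8=z.

gttiz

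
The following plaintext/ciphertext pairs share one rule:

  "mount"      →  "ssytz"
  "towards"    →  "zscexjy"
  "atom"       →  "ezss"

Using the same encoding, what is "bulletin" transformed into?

hyrrizmt

Vowels shift forward by 4 and consonants shift forward by 6.
On bulletin: b(cons)+6=h, u(vowel)+4=y, l(cons)+6=r, l(cons)+6=r, e(vowel)+4=i, t(cons)+6=z, i(vowel)+4=m, n(cons)+6=t.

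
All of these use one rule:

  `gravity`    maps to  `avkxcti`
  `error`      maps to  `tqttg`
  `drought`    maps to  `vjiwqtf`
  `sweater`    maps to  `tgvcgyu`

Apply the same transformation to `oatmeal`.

ncgovcq

The output letters match the input read backwards, each shifted +2: gravity reversed is ytivarg. The word is reversed, then every letter is shifted forward by 2.
On oatmeal: reverse → laemtao; then shift: l+2=n, a+2=c, e+2=g, m+2=o, t+2=v, a+2=c, o+2=q.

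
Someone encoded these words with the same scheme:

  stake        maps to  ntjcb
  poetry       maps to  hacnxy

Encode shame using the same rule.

The output letters match the input read backwards, each shifted +9: stake reversed is ekats. Two steps: reverse the string, then apply a Caesar shift of +9.
For shame: reverse → emahs; then shift: e+9=n, m+9=v, a+9=j, h+9=q, s+9=b.

nvjqb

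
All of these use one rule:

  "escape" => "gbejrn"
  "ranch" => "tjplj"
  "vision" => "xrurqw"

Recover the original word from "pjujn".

Shifts by position in escape: pos 0: e→g (+2), pos 1: s→b (+9), pos 2: c→e (+2), pos 3: a→j (+9) — repeating every 2. A repeating key of period 2 is used — shifts +2, +9 over and over.
Decoding pjujn: p−2=n, j−9=a, u−2=s, j−9=a, n−2=l.

nasal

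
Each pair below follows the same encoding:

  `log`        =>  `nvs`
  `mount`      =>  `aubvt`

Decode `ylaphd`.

The output letters match the input read backwards, each shifted +7: log reversed is gol. The word is reversed, then every letter is shifted forward by 7.
Undoing it on ylaphd: shift back: y−7=r, l−7=e, a−7=t, p−7=i, h−7=a, d−7=w → retiaw; then reverse → waiter.

waiter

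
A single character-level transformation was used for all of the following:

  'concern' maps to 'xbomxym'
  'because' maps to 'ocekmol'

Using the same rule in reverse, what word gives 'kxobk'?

arena

The output letters match the input read backwards, each shifted +10: concern reversed is nrecnoc. Two steps: reverse the string, then apply a Caesar shift of +10.
Decoding kxobk: shift back: k−10=a, x−10=n, o−10=e, b−10=r, k−10=a → anera; then reverse → arena.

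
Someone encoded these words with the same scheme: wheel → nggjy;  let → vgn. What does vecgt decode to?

The word is reversed, then every letter is shifted forward by 2.
Undoing it on vecgt: shift back: v−2=t, e−2=c, c−2=a, g−2=e, t−2=r → tcaer; then reverse → react.

react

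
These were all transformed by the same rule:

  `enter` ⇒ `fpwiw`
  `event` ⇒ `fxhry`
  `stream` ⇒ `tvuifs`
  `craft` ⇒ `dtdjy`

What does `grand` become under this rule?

htdri

In enter: e→f is +1, n→p is +2, t→w is +3, e→i is +4 — the shift increases by 1 each position. Letter i (0-indexed) is shifted by i+1, so successive shifts are 1, 2, 3, ….
On grand: g+1=h, r+2=t, a+3=d, n+4=r, d+5=i.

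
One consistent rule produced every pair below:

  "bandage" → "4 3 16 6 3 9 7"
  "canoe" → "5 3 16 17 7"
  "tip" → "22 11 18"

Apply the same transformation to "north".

16 17 20 22 10

b is letter #2 and maps to 4: an offset of 2. Each letter is replaced by its alphabet position (a=1..z=26) + 2.
For north: n=14→16, o=15→17, r=18→20, t=20→22, h=8→10.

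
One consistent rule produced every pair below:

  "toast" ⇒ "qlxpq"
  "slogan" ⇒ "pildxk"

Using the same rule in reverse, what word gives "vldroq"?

yogurt

It's a constant shift of +23 (ROT23).
Undoing it on vldroq: v−23=y, l−23=o, d−23=g, r−23=u, o−23=r, q−23=t.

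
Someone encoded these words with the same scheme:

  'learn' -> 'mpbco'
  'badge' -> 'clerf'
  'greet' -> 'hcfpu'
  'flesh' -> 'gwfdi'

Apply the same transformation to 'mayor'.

nlzzs

Shifts by position in learn: pos 0: l→m (+1), pos 1: e→p (+11), pos 2: a→b (+1), pos 3: r→c (+11) — repeating every 2. It's a Vigenère-style cipher with numeric key [1,11]: position i shifts by key[i mod 2].
On mayor: m+1=n, a+11=l, y+1=z, o+11=z, r+1=s.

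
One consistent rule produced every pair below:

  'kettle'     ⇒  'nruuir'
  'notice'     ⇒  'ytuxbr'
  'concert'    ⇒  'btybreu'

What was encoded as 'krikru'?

k(10)→n(13) and e(4)→r(17) fit y≡21x+11 (mod 26); the inverse of 21 mod 26 is 5. Each letter's alphabet position (a=0..z=25) is mapped through 21·x+11 mod 26 — an affine cipher.
Decoding krikru: k(10)→5·(10−11)≡21=v; r(17)→5·(17−11)≡4=e; i(8)→5·(8−11)≡11=l; k(10)→5·(10−11)≡21=v; r(17)→5·(17−11)≡4=e; u(20)→5·(20−11)≡19=t (all mod 26).

velvet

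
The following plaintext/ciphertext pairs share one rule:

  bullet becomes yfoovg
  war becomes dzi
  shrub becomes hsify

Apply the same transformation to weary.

This is the alphabet-reversal cipher (Atbash): a becomes z, b becomes y, etc.
For weary: w↔d, e↔v, a↔z, r↔i, y↔b.

dvzib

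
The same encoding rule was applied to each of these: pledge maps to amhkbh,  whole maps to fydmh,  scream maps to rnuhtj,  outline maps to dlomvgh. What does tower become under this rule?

p(15)→a(0) and l(11)→m(12) fit y≡23x+19 (mod 26); the inverse of 23 mod 26 is 17. Each letter's alphabet position (a=0..z=25) is mapped through 23·x+19 mod 26 — an affine cipher.
For tower: t(19)→23·19+19≡14=o; o(14)→23·14+19≡3=d; w(22)→23·22+19≡5=f; e(4)→23·4+19≡7=h; r(17)→23·17+19≡20=u (all mod 26).

odfhu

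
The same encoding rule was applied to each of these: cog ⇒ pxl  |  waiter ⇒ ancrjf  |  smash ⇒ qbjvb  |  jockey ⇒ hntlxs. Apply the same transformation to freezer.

The output letters match the input read backwards, each shifted +9: cog reversed is goc. Two steps: reverse the string, then apply a Caesar shift of +9.
Applying it to freezer: reverse → rezeerf; then shift: r+9=a, e+9=n, z+9=i, e+9=n, e+9=n, r+9=a, f+9=o.

aninnao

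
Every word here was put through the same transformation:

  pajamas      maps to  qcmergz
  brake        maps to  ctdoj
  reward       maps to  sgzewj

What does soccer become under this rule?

tqfgjx

In pajamas: p→q is +1, a→c is +2, j→m is +3, a→e is +4 — the shift increases by 1 each position. Letter i (0-indexed) is shifted by i+1, so successive shifts are 1, 2, 3, ….
For soccer: s+1=t, o+2=q, c+3=f, c+4=g, e+5=j, r+6=x.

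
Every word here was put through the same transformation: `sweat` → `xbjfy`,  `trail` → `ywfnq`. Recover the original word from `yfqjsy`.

talent

Compare letters: s→x is +5, w→b is +5, e→j is +5 — a constant shift. Every letter moves 5 places later in the alphabet, wrapping around z→a.
Undoing it on yfqjsy: y−5=t, f−5=a, q−5=l, j−5=e, s−5=n, y−5=t.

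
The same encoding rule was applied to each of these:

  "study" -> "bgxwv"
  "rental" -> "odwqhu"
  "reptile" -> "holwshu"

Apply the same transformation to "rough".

The output letters match the input read backwards, each shifted +3: study reversed is yduts. Read the word backwards and shift each letter +3.
On rough: reverse → hguor; then shift: h+3=k, g+3=j, u+3=x, o+3=r, r+3=u.

kjxru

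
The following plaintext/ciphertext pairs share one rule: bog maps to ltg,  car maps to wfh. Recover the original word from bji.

The output letters match the input read backwards, each shifted +5: bog reversed is gob. Two steps: reverse the string, then apply a Caesar shift of +5.
Reversing it on bji: shift back: b−5=w, j−5=e, i−5=d → wed; then reverse → dew.

dew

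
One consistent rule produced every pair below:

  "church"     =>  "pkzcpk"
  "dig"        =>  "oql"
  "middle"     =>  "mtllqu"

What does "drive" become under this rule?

mdqzl

The output letters match the input read backwards, each shifted +8: church reversed is hcruhc. Read the word backwards and shift each letter +8.
On drive: reverse → evird; then shift: e+8=m, v+8=d, i+8=q, r+8=z, d+8=l.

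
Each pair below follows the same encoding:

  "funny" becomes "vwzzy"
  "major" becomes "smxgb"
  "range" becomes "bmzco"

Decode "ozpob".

enter

This is an affine cipher: with a=0,…,z=25, each position x becomes (7x+12) mod 26.
Undoing it on ozpob: o(14)→15·(14−12)≡4=e; z(25)→15·(25−12)≡13=n; p(15)→15·(15−12)≡19=t; o(14)→15·(14−12)≡4=e; b(1)→15·(1−12)≡17=r (all mod 26).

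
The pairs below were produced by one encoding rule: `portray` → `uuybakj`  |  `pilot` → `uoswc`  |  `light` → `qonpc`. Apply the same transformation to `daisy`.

igpah

In portray: p→u is +5, o→u is +6, r→y is +7, t→b is +8 — the shift increases by 1 each position. Each letter shifts forward by (position + 5), i.e. 5, 6, 7, … — the shift grows by one for each successive letter.
On daisy: d+5=i, a+6=g, i+7=p, s+8=a, y+9=h.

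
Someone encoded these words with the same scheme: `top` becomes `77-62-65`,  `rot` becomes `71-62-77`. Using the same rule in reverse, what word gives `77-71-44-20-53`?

trial

The formula is n = 3×(alphabet index, a=1) + 17.
Decoding 77-71-44-20-53: 77→(77−17)÷3=20=t, 71→(71−17)÷3=18=r, 44→(44−17)÷3=9=i, 20→(20−17)÷3=1=a, 53→(53−17)÷3=12=l.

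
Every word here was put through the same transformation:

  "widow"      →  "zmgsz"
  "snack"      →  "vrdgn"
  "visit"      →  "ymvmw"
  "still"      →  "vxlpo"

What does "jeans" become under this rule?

Shifts by position in widow: pos 0: w→z (+3), pos 1: i→m (+4), pos 2: d→g (+3), pos 3: o→s (+4) — repeating every 2. A repeating key of period 2 is used — shifts +3, +4 over and over.
For jeans: j+3=m, e+4=i, a+3=d, n+4=r, s+3=v.

midrv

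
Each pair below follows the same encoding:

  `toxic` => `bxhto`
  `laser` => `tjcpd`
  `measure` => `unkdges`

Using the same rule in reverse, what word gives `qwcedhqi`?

Letter i (0-indexed) is shifted by i+8, so successive shifts are 8, 9, 10, ….
Reversing it on qwcedhqi: q−8=i, w−9=n, c−10=s, e−11=t, d−12=r, h−13=u, q−14=c, i−15=t.

instruct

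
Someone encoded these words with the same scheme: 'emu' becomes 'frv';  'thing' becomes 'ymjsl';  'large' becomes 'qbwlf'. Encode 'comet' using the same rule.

The shift depends on letter class: consonant m→r is +5, but vowel e→f is +1. The rule splits by letter class: vowels +1, consonants +5.
On comet: c(cons)+5=h, o(vowel)+1=p, m(cons)+5=r, e(vowel)+1=f, t(cons)+5=y.

hprfy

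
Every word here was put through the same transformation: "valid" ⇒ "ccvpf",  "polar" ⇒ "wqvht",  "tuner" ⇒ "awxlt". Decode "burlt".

Shifts by position in valid: pos 0: v→c (+7), pos 1: a→c (+2), pos 2: l→v (+10), pos 3: i→p (+7), pos 4: d→f (+2) — repeating every 3. A repeating key of period 3 is used — shifts +7, +2, +10 over and over.
Reversing it on burlt: b−7=u, u−2=s, r−10=h, l−7=e, t−2=r.

usher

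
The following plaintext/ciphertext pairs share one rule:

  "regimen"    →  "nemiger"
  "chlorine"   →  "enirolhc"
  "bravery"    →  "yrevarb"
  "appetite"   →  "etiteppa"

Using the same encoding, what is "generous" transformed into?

The output letters match the input read backwards: regimen reversed is nemiger. It's just the letters in reverse order.
On generous: reverse → suoreneg.

suoreneg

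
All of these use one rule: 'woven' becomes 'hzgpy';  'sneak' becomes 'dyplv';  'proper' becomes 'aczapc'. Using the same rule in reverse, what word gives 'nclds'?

Compare letters: w→h is +11, o→z is +11, v→g is +11 — a constant shift. It's a constant shift of +11 (ROT11).
Reversing it on nclds: n−11=c, c−11=r, l−11=a, d−11=s, s−11=h.

crash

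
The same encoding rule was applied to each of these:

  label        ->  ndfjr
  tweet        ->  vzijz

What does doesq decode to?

Each letter shifts forward by (position + 2), i.e. 2, 3, 4, … — the shift grows by one for each successive letter.
Reversing it on doesq: d−2=b, o−3=l, e−4=a, s−5=n, q−6=k.

blank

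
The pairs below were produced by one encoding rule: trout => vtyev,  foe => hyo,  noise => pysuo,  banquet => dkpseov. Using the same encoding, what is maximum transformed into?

okzsoeo

The shift depends on letter class: consonant t→v is +2, but vowel o→y is +10. Two shifts are in play — +10 for a/e/i/o/u, +2 for every other letter.
On maximum: m(cons)+2=o, a(vowel)+10=k, x(cons)+2=z, i(vowel)+10=s, m(cons)+2=o, u(vowel)+10=e, m(cons)+2=o.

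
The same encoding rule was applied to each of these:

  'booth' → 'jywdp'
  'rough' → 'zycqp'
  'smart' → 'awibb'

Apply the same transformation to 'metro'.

Shifts by position in booth: pos 0: b→j (+8), pos 1: o→y (+10), pos 2: o→w (+8), pos 3: t→d (+10) — repeating every 2. A repeating key of period 2 is used — shifts +8, +10 over and over.
For metro: m+8=u, e+10=o, t+8=b, r+10=b, o+8=w.

uobbw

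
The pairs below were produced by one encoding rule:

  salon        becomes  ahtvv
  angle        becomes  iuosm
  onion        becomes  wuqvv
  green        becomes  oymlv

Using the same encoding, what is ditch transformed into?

lpbjp

Shifts by position in salon: pos 0: s→a (+8), pos 1: a→h (+7), pos 2: l→t (+8), pos 3: o→v (+7) — repeating every 2. It's a Vigenère-style cipher with numeric key [8,7]: position i shifts by key[i mod 2].
Applying it to ditch: d+8=l, i+7=p, t+8=b, c+7=j, h+8=p.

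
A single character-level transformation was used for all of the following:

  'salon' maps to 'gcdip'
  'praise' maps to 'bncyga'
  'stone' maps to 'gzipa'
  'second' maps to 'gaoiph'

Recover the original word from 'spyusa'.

s(18)→g(6) and a(0)→c(2) fit y≡19x+2 (mod 26); the inverse of 19 mod 26 is 11. Treating letters as 0–25, the rule is x ↦ 19x + 2 (mod 26).
Decoding spyusa: s(18)→11·(18−2)≡20=u; p(15)→11·(15−2)≡13=n; y(24)→11·(24−2)≡8=i; u(20)→11·(20−2)≡16=q; s(18)→11·(18−2)≡20=u; a(0)→11·(0−2)≡4=e (all mod 26).

unique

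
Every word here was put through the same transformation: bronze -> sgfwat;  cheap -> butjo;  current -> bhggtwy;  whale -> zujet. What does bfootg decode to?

b(1)→s(18) and r(17)→g(6) fit y≡9x+9 (mod 26); the inverse of 9 mod 26 is 3. Treating letters as 0–25, the rule is x ↦ 9x + 9 (mod 26).
Decoding bfootg: b(1)→3·(1−9)≡2=c; f(5)→3·(5−9)≡14=o; o(14)→3·(14−9)≡15=p; o(14)→3·(14−9)≡15=p; t(19)→3·(19−9)≡4=e; g(6)→3·(6−9)≡17=r (all mod 26).

copper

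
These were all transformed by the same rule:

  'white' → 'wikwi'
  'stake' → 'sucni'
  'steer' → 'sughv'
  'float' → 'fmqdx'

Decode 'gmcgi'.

In white: w→w is +0, h→i is +1, i→k is +2, t→w is +3 — the shift increases by 1 each position. The shift increases by 1 at each position, starting from +0: 0, 1, 2, ….
Undoing it on gmcgi: g−0=g, m−1=l, c−2=a, g−3=d, i−4=e.

glade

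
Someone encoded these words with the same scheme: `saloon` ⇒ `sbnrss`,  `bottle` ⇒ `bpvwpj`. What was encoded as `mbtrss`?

maroon

Letter i (0-indexed) is shifted by i+0, so successive shifts are 0, 1, 2, ….
Undoing it on mbtrss: m−0=m, b−1=a, t−2=r, r−3=o, s−4=o, s−5=n.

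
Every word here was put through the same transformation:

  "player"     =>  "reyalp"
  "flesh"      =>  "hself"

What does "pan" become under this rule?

The output letters match the input read backwards: player reversed is reyalp. It's just the letters in reverse order.
Applying it to pan: reverse → nap.

nap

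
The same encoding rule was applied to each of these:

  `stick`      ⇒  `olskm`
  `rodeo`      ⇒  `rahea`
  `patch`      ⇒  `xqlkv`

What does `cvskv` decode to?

s(18)→o(14) and t(19)→l(11) fit y≡23x+16 (mod 26); the inverse of 23 mod 26 is 17. This is an affine cipher: with a=0,…,z=25, each position x becomes (23x+16) mod 26.
Reversing it on cvskv: c(2)→17·(2−16)≡22=w; v(21)→17·(21−16)≡7=h; s(18)→17·(18−16)≡8=i; k(10)→17·(10−16)≡2=c; v(21)→17·(21−16)≡7=h (all mod 26).

which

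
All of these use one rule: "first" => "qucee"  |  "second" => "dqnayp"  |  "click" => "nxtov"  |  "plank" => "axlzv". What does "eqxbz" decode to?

tempo

Shifts by position in first: pos 0: f→q (+11), pos 1: i→u (+12), pos 2: r→c (+11), pos 3: s→e (+12) — repeating every 2. It's a Vigenère-style cipher with numeric key [11,12]: position i shifts by key[i mod 2].
Reversing it on eqxbz: e−11=t, q−12=e, x−11=m, b−12=p, z−11=o.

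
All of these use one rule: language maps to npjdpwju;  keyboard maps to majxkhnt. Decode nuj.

ale

The output letters match the input read backwards, each shifted +9: language reversed is egaugnal. Two steps: reverse the string, then apply a Caesar shift of +9.
Decoding nuj: shift back: n−9=e, u−9=l, j−9=a → ela; then reverse → ale.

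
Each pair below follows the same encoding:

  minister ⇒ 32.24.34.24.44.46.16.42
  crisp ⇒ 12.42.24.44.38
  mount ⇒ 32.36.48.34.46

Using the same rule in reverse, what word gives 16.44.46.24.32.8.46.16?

estimate

m(#13)→32 and i(#9)→24: differences scale by 2, so n = 2·pos + 6. The formula is n = 2×(alphabet index, a=1) + 6.
Decoding 16.44.46.24.32.8.46.16: 16→(16−6)÷2=5=e, 44→(44−6)÷2=19=s, 46→(46−6)÷2=20=t, 24→(24−6)÷2=9=i, 32→(32−6)÷2=13=m, 8→(8−6)÷2=1=a, 46→(46−6)÷2=20=t, 16→(16−6)÷2=5=e.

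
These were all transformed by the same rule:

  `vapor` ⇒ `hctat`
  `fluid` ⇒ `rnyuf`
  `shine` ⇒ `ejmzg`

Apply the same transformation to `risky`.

dkwwa

Shifts by position in vapor: pos 0: v→h (+12), pos 1: a→c (+2), pos 2: p→t (+4), pos 3: o→a (+12), pos 4: r→t (+2) — repeating every 3. A repeating key of period 3 is used — shifts +12, +2, +4 over and over.
Applying it to risky: r+12=d, i+2=k, s+4=w, k+12=w, y+2=a.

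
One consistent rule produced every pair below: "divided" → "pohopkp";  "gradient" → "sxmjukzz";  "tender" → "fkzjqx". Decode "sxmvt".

Shifts by position in divided: pos 0: d→p (+12), pos 1: i→o (+6), pos 2: v→h (+12), pos 3: i→o (+6) — repeating every 2. A repeating key of period 2 is used — shifts +12, +6 over and over.
Decoding sxmvt: s−12=g, x−6=r, m−12=a, v−6=p, t−12=h.

graph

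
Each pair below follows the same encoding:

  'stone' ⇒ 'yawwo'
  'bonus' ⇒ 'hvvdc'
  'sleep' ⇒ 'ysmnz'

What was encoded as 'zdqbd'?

In stone: s→y is +6, t→a is +7, o→w is +8, n→w is +9 — the shift increases by 1 each position. Letter i (0-indexed) is shifted by i+6, so successive shifts are 6, 7, 8, ….
Decoding zdqbd: z−6=t, d−7=w, q−8=i, b−9=s, d−10=t.

twist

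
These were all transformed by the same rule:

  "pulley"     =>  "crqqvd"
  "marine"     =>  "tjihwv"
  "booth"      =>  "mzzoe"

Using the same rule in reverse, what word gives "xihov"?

p(15)→c(2) and u(20)→r(17) fit y≡3x+9 (mod 26); the inverse of 3 mod 26 is 9. Each letter's alphabet position (a=0..z=25) is mapped through 3·x+9 mod 26 — an affine cipher.
Undoing it on xihov: x(23)→9·(23−9)≡22=w; i(8)→9·(8−9)≡17=r; h(7)→9·(7−9)≡8=i; o(14)→9·(14−9)≡19=t; v(21)→9·(21−9)≡4=e (all mod 26).

write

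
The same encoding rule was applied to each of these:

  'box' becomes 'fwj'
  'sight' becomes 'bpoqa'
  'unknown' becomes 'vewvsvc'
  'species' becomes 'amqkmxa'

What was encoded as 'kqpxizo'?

graphic

The output letters match the input read backwards, each shifted +8: box reversed is xob. Read the word backwards and shift each letter +8.
Decoding kqpxizo: shift back: k−8=c, q−8=i, p−8=h, x−8=p, i−8=a, z−8=r, o−8=g → cihparg; then reverse → graphic.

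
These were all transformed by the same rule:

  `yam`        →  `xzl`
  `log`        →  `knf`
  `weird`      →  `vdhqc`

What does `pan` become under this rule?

Compare letters: y→x is +25, a→z is +25, m→l is +25 — a constant shift. This is a Caesar cipher with shift 25.
Applying it to pan: p+25=o, a+25=z, n+25=m.

ozm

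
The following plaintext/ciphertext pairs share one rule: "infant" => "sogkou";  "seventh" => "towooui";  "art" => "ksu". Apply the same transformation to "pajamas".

The shift depends on letter class: consonant n→o is +1, but vowel i→s is +10. The rule splits by letter class: vowels +10, consonants +1.
For pajamas: p(cons)+1=q, a(vowel)+10=k, j(cons)+1=k, a(vowel)+10=k, m(cons)+1=n, a(vowel)+10=k, s(cons)+1=t.

qkkknkt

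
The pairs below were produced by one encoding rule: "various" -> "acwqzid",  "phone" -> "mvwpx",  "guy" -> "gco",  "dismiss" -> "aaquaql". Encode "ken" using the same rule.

Read the word backwards and shift each letter +8.
Applying it to ken: reverse → nek; then shift: n+8=v, e+8=m, k+8=s.

vms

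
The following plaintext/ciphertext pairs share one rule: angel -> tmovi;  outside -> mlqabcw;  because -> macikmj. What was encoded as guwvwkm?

The word is reversed, then every letter is shifted forward by 8.
Undoing it on guwvwkm: shift back: g−8=y, u−8=m, w−8=o, v−8=n, w−8=o, k−8=c, m−8=e → ymonoce; then reverse → economy.

economy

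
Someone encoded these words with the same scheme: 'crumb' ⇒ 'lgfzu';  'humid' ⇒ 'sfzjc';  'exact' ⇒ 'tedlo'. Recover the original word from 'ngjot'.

write

This is an affine cipher: with a=0,…,z=25, each position x becomes (17x+3) mod 26.
Decoding ngjot: n(13)→23·(13−3)≡22=w; g(6)→23·(6−3)≡17=r; j(9)→23·(9−3)≡8=i; o(14)→23·(14−3)≡19=t; t(19)→23·(19−3)≡4=e (all mod 26).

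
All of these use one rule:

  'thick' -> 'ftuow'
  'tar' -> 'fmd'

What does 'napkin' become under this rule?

zmbwuz

Each letter is shifted forward by 12 in the alphabet (a Caesar shift of +12).
On napkin: n+12=z, a+12=m, p+12=b, k+12=w, i+12=u, n+12=z.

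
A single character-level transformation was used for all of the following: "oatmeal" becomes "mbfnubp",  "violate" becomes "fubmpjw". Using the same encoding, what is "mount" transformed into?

The word is reversed, then every letter is shifted forward by 1.
Applying it to mount: reverse → tnuom; then shift: t+1=u, n+1=o, u+1=v, o+1=p, m+1=n.

uovpn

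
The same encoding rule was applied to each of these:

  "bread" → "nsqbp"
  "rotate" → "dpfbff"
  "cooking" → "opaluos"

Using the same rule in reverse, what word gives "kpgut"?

youth

Shifts by position in bread: pos 0: b→n (+12), pos 1: r→s (+1), pos 2: e→q (+12), pos 3: a→b (+1) — repeating every 2. A repeating key of period 2 is used — shifts +12, +1 over and over.
Undoing it on kpgut: k−12=y, p−1=o, g−12=u, u−1=t, t−12=h.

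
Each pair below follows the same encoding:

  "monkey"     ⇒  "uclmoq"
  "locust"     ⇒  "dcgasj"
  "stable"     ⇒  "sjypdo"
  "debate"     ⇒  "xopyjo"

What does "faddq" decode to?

m(12)→u(20) and o(14)→c(2) fit y≡17x+24 (mod 26); the inverse of 17 mod 26 is 23. Treating letters as 0–25, the rule is x ↦ 17x + 24 (mod 26).
Undoing it on faddq: f(5)→23·(5−24)≡5=f; a(0)→23·(0−24)≡20=u; d(3)→23·(3−24)≡11=l; d(3)→23·(3−24)≡11=l; q(16)→23·(16−24)≡24=y (all mod 26).

fully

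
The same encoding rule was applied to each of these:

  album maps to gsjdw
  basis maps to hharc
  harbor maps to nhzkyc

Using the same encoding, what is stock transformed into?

Letter i (0-indexed) is shifted by i+6, so successive shifts are 6, 7, 8, ….
On stock: s+6=y, t+7=a, o+8=w, c+9=l, k+10=u.

yawlu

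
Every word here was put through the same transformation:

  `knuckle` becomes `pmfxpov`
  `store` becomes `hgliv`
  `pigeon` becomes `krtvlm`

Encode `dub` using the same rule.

Each pair mirrors across the alphabet (k↔p, n↔m, u↔f): positions sum to 25. Letters are reflected about the middle of the alphabet (position → 25−position): Atbash.
For dub: d↔w, u↔f, b↔y.

wfy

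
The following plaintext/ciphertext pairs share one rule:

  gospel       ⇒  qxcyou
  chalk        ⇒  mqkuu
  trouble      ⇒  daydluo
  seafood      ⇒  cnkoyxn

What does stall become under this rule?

It's a Vigenère-style cipher with numeric key [10,9]: position i shifts by key[i mod 2].
On stall: s+10=c, t+9=c, a+10=k, l+9=u, l+10=v.

cckuv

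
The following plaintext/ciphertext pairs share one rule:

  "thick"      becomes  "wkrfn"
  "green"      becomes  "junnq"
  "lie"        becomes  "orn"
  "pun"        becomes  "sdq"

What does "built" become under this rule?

The rule splits by letter class: vowels +9, consonants +3.
Applying it to built: b(cons)+3=e, u(vowel)+9=d, i(vowel)+9=r, l(cons)+3=o, t(cons)+3=w.

edrow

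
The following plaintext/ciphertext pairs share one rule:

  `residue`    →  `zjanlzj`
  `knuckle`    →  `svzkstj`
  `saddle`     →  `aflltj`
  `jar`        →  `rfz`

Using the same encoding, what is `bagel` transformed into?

The shift depends on letter class: consonant r→z is +8, but vowel e→j is +5. Two shifts are in play — +5 for a/e/i/o/u, +8 for every other letter.
For bagel: b(cons)+8=j, a(vowel)+5=f, g(cons)+8=o, e(vowel)+5=j, l(cons)+8=t.

jfojt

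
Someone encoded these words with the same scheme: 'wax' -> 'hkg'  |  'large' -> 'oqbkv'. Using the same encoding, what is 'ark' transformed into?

The word is reversed, then every letter is shifted forward by 10.
Applying it to ark: reverse → kra; then shift: k+10=u, r+10=b, a+10=k.

ubk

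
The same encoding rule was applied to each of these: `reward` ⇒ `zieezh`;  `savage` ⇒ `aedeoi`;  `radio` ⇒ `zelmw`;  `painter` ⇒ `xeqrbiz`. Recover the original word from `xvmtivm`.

prepare

The shifts repeat in a cycle of length 2: positions 0,1,… shift by +8, +4, then the pattern repeats.
Decoding xvmtivm: x−8=p, v−4=r, m−8=e, t−4=p, i−8=a, v−4=r, m−8=e.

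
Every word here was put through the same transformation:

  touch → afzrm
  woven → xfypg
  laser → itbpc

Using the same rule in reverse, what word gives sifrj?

t(19)→a(0) and o(14)→f(5) fit y≡25x+19 (mod 26); the inverse of 25 mod 26 is 25. Each letter's alphabet position (a=0..z=25) is mapped through 25·x+19 mod 26 — an affine cipher.
Undoing it on sifrj: s(18)→25·(18−19)≡1=b; i(8)→25·(8−19)≡11=l; f(5)→25·(5−19)≡14=o; r(17)→25·(17−19)≡2=c; j(9)→25·(9−19)≡10=k (all mod 26).

block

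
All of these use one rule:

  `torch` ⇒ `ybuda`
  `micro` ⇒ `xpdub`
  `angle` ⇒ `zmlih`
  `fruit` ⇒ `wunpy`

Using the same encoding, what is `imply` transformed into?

pxqiv

Each letter's alphabet position (a=0..z=25) is mapped through 15·x+25 mod 26 — an affine cipher.
Applying it to imply: i(8)→15·8+25≡15=p; m(12)→15·12+25≡23=x; p(15)→15·15+25≡16=q; l(11)→15·11+25≡8=i; y(24)→15·24+25≡21=v (all mod 26).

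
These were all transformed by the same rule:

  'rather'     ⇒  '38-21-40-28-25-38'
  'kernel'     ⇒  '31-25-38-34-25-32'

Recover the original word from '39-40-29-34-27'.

sting

Letters become their 1-based position plus 20 (so a→21, b→22, …).
Undoing it on 39-40-29-34-27: 39→(39−20)÷1=19=s, 40→(40−20)÷1=20=t, 29→(29−20)÷1=9=i, 34→(34−20)÷1=14=n, 27→(27−20)÷1=7=g.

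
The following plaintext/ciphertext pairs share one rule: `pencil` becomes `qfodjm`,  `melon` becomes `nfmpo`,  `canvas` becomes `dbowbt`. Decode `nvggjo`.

This is a Caesar cipher with shift 1.
Reversing it on nvggjo: n−1=m, v−1=u, g−1=f, g−1=f, j−1=i, o−1=n.

muffin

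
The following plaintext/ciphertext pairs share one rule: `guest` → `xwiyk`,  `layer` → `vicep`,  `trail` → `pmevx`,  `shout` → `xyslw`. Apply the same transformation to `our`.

vys

Read the word backwards and shift each letter +4.
Applying it to our: reverse → ruo; then shift: r+4=v, u+4=y, o+4=s.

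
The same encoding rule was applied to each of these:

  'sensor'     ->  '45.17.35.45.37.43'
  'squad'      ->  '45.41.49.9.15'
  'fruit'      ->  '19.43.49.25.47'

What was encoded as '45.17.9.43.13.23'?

search

The formula is n = 2×(alphabet index, a=1) + 7.
Undoing it on 45.17.9.43.13.23: 45→(45−7)÷2=19=s, 17→(17−7)÷2=5=e, 9→(9−7)÷2=1=a, 43→(43−7)÷2=18=r, 13→(13−7)÷2=3=c, 23→(23−7)÷2=8=h.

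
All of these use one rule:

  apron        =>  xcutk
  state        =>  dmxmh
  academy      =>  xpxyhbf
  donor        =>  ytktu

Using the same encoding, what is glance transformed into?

a(0)→x(23) and p(15)→c(2) fit y≡9x+23 (mod 26); the inverse of 9 mod 26 is 3. Treating letters as 0–25, the rule is x ↦ 9x + 23 (mod 26).
On glance: g(6)→9·6+23≡25=z; l(11)→9·11+23≡18=s; a(0)→9·0+23≡23=x; n(13)→9·13+23≡10=k; c(2)→9·2+23≡15=p; e(4)→9·4+23≡7=h (all mod 26).

zsxkph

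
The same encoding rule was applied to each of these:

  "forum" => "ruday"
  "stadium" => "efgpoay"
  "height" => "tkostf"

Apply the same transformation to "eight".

kostf

The shift depends on letter class: consonant f→r is +12, but vowel o→u is +6. Two shifts are in play — +6 for a/e/i/o/u, +12 for every other letter.
Applying it to eight: e(vowel)+6=k, i(vowel)+6=o, g(cons)+12=s, h(cons)+12=t, t(cons)+12=f.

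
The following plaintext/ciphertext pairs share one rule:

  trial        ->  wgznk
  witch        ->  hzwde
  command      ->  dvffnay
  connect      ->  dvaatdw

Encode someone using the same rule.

t(19)→w(22) and r(17)→g(6) fit y≡21x+13 (mod 26); the inverse of 21 mod 26 is 5. Each letter's alphabet position (a=0..z=25) is mapped through 21·x+13 mod 26 — an affine cipher.
For someone: s(18)→21·18+13≡1=b; o(14)→21·14+13≡21=v; m(12)→21·12+13≡5=f; e(4)→21·4+13≡19=t; o(14)→21·14+13≡21=v; n(13)→21·13+13≡0=a; e(4)→21·4+13≡19=t (all mod 26).

bvftvat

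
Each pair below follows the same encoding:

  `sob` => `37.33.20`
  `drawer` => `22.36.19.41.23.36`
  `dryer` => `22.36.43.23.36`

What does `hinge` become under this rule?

Letters become their 1-based position plus 18 (so a→19, b→20, …).
For hinge: h=8→26, i=9→27, n=14→32, g=7→25, e=5→23.

26.27.32.25.23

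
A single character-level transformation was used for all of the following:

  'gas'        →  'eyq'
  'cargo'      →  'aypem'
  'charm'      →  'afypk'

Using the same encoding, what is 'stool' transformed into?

qrmmj

Every letter moves 24 places later in the alphabet, wrapping around z→a.
For stool: s+24=q, t+24=r, o+24=m, o+24=m, l+24=j.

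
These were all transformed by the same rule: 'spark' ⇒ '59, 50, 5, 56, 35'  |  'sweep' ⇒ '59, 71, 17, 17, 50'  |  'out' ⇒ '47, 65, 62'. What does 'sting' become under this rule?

s(#19)→59 and p(#16)→50: differences scale by 3, so n = 3·pos + 2. Each letter becomes 3×(its alphabet position, a=1..z=26) + 2.
For sting: s=19→59, t=20→62, i=9→29, n=14→44, g=7→23.

59, 62, 29, 44, 23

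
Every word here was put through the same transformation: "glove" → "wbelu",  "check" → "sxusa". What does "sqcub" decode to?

camel

Compare letters: g→w is +16, l→b is +16, o→e is +16 — a constant shift. Every letter moves 16 places later in the alphabet, wrapping around z→a.
Undoing it on sqcub: s−16=c, q−16=a, c−16=m, u−16=e, b−16=l.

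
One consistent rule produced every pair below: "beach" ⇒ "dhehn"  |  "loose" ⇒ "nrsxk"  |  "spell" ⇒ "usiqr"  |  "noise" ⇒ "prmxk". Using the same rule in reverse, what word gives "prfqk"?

In beach: b→d is +2, e→h is +3, a→e is +4, c→h is +5 — the shift increases by 1 each position. Each letter shifts forward by (position + 2), i.e. 2, 3, 4, … — the shift grows by one for each successive letter.
Undoing it on prfqk: p−2=n, r−3=o, f−4=b, q−5=l, k−6=e.

noble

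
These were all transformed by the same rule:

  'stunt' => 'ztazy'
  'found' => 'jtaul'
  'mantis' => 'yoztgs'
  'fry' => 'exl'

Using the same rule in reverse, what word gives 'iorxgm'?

Two steps: reverse the string, then apply a Caesar shift of +6.
Reversing it on iorxgm: shift back: i−6=c, o−6=i, r−6=l, x−6=r, g−6=a, m−6=g → cilrag; then reverse → garlic.

garlic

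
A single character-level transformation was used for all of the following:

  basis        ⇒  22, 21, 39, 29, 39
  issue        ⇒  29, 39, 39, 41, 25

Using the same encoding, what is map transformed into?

33, 21, 36

Letters become their 1-based position plus 20 (so a→21, b→22, …).
Applying it to map: m=13→33, a=1→21, p=16→36.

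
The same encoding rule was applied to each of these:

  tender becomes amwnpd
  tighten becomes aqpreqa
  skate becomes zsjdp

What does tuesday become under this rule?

In tender: t→a is +7, e→m is +8, n→w is +9, d→n is +10 — the shift increases by 1 each position. Letter i (0-indexed) is shifted by i+7, so successive shifts are 7, 8, 9, ….
For tuesday: t+7=a, u+8=c, e+9=n, s+10=c, d+11=o, a+12=m, y+13=l.

acncoml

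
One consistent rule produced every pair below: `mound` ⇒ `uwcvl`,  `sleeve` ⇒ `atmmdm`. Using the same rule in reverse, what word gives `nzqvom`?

Compare letters: m→u is +8, o→w is +8, u→c is +8 — a constant shift. Every letter moves 8 places later in the alphabet, wrapping around z→a.
Reversing it on nzqvom: n−8=f, z−8=r, q−8=i, v−8=n, o−8=g, m−8=e.

fringe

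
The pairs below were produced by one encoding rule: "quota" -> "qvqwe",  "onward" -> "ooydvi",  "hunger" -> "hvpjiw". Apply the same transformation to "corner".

In quota: q→q is +0, u→v is +1, o→q is +2, t→w is +3 — the shift increases by 1 each position. The shift increases by 1 at each position, starting from +0: 0, 1, 2, ….
On corner: c+0=c, o+1=p, r+2=t, n+3=q, e+4=i, r+5=w.

cptqiw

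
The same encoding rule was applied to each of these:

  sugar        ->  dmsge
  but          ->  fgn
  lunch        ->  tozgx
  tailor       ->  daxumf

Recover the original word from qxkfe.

The output letters match the input read backwards, each shifted +12: sugar reversed is ragus. Read the word backwards and shift each letter +12.
Decoding qxkfe: shift back: q−12=e, x−12=l, k−12=y, f−12=t, e−12=s → elyts; then reverse → style.

style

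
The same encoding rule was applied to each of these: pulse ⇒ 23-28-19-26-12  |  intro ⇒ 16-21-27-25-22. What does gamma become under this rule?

p is letter #16 and maps to 23: an offset of 7. Letters become their 1-based position plus 7 (so a→8, b→9, …).
For gamma: g=7→14, a=1→8, m=13→20, m=13→20, a=1→8.

14-8-20-20-8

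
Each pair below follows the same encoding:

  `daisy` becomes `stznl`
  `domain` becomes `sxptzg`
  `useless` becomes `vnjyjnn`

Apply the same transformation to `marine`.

d(3)→s(18) and a(0)→t(19) fit y≡17x+19 (mod 26); the inverse of 17 mod 26 is 23. Treating letters as 0–25, the rule is x ↦ 17x + 19 (mod 26).
On marine: m(12)→17·12+19≡15=p; a(0)→17·0+19≡19=t; r(17)→17·17+19≡22=w; i(8)→17·8+19≡25=z; n(13)→17·13+19≡6=g; e(4)→17·4+19≡9=j (all mod 26).

ptwzgj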